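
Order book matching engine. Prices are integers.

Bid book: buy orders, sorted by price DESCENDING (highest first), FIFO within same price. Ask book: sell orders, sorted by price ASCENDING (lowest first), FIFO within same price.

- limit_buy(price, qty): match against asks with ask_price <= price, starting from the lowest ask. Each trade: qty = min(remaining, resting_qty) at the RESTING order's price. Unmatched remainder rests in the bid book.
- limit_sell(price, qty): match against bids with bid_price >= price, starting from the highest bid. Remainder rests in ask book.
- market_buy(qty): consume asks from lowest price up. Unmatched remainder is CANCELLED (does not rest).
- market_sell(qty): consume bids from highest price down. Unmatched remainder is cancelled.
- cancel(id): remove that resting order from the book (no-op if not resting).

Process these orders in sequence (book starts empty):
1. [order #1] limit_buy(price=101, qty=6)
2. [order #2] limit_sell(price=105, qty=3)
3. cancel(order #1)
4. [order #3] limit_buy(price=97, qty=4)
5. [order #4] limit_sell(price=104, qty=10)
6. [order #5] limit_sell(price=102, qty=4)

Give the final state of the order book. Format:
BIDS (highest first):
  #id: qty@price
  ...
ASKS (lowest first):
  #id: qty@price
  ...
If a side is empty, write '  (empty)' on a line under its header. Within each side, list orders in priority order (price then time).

Answer: BIDS (highest first):
  #3: 4@97
ASKS (lowest first):
  #5: 4@102
  #4: 10@104
  #2: 3@105

Derivation:
After op 1 [order #1] limit_buy(price=101, qty=6): fills=none; bids=[#1:6@101] asks=[-]
After op 2 [order #2] limit_sell(price=105, qty=3): fills=none; bids=[#1:6@101] asks=[#2:3@105]
After op 3 cancel(order #1): fills=none; bids=[-] asks=[#2:3@105]
After op 4 [order #3] limit_buy(price=97, qty=4): fills=none; bids=[#3:4@97] asks=[#2:3@105]
After op 5 [order #4] limit_sell(price=104, qty=10): fills=none; bids=[#3:4@97] asks=[#4:10@104 #2:3@105]
After op 6 [order #5] limit_sell(price=102, qty=4): fills=none; bids=[#3:4@97] asks=[#5:4@102 #4:10@104 #2:3@105]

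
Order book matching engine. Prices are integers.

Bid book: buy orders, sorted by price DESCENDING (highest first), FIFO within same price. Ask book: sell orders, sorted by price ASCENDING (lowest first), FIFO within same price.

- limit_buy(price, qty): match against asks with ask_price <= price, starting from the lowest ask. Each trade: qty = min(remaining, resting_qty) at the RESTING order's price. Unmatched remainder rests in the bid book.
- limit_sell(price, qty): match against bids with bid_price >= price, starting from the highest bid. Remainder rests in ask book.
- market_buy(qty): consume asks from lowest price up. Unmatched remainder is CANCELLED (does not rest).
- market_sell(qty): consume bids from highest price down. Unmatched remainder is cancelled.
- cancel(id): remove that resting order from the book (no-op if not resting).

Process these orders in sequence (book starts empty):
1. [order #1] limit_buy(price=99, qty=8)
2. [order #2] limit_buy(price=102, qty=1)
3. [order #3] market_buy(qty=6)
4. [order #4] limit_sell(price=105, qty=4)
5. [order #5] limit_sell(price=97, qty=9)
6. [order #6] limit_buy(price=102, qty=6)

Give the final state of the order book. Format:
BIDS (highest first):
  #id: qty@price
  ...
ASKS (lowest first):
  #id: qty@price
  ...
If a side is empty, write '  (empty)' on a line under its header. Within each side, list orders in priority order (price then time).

After op 1 [order #1] limit_buy(price=99, qty=8): fills=none; bids=[#1:8@99] asks=[-]
After op 2 [order #2] limit_buy(price=102, qty=1): fills=none; bids=[#2:1@102 #1:8@99] asks=[-]
After op 3 [order #3] market_buy(qty=6): fills=none; bids=[#2:1@102 #1:8@99] asks=[-]
After op 4 [order #4] limit_sell(price=105, qty=4): fills=none; bids=[#2:1@102 #1:8@99] asks=[#4:4@105]
After op 5 [order #5] limit_sell(price=97, qty=9): fills=#2x#5:1@102 #1x#5:8@99; bids=[-] asks=[#4:4@105]
After op 6 [order #6] limit_buy(price=102, qty=6): fills=none; bids=[#6:6@102] asks=[#4:4@105]

Answer: BIDS (highest first):
  #6: 6@102
ASKS (lowest first):
  #4: 4@105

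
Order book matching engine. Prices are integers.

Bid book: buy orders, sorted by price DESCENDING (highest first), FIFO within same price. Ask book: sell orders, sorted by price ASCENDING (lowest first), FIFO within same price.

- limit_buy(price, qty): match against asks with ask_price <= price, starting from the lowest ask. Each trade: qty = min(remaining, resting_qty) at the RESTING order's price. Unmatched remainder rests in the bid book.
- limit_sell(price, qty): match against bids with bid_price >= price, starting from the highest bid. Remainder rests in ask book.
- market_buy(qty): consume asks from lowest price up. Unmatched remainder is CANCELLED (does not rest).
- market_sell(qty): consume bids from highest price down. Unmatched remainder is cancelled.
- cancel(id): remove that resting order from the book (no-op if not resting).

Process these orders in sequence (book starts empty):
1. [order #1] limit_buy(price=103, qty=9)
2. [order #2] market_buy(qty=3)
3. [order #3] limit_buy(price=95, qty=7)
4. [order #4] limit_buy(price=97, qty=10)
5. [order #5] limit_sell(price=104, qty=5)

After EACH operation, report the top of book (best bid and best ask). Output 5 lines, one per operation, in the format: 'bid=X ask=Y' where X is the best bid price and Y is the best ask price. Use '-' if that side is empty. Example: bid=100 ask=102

Answer: bid=103 ask=-
bid=103 ask=-
bid=103 ask=-
bid=103 ask=-
bid=103 ask=104

Derivation:
After op 1 [order #1] limit_buy(price=103, qty=9): fills=none; bids=[#1:9@103] asks=[-]
After op 2 [order #2] market_buy(qty=3): fills=none; bids=[#1:9@103] asks=[-]
After op 3 [order #3] limit_buy(price=95, qty=7): fills=none; bids=[#1:9@103 #3:7@95] asks=[-]
After op 4 [order #4] limit_buy(price=97, qty=10): fills=none; bids=[#1:9@103 #4:10@97 #3:7@95] asks=[-]
After op 5 [order #5] limit_sell(price=104, qty=5): fills=none; bids=[#1:9@103 #4:10@97 #3:7@95] asks=[#5:5@104]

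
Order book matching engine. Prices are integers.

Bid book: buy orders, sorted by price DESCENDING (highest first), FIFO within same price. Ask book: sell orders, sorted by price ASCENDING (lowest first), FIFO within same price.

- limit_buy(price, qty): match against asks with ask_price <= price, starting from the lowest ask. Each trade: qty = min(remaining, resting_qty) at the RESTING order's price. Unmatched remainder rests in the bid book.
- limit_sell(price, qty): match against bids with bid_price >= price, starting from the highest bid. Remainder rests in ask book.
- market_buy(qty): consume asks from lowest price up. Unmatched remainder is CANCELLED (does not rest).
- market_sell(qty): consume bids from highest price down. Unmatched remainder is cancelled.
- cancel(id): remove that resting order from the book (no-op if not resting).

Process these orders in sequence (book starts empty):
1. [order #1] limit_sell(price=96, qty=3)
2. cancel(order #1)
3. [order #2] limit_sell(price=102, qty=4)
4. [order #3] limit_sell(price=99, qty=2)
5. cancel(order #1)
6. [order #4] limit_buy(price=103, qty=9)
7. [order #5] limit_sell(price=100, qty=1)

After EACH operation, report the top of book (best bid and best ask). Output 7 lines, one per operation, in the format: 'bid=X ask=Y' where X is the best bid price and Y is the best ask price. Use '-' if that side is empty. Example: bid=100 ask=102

After op 1 [order #1] limit_sell(price=96, qty=3): fills=none; bids=[-] asks=[#1:3@96]
After op 2 cancel(order #1): fills=none; bids=[-] asks=[-]
After op 3 [order #2] limit_sell(price=102, qty=4): fills=none; bids=[-] asks=[#2:4@102]
After op 4 [order #3] limit_sell(price=99, qty=2): fills=none; bids=[-] asks=[#3:2@99 #2:4@102]
After op 5 cancel(order #1): fills=none; bids=[-] asks=[#3:2@99 #2:4@102]
After op 6 [order #4] limit_buy(price=103, qty=9): fills=#4x#3:2@99 #4x#2:4@102; bids=[#4:3@103] asks=[-]
After op 7 [order #5] limit_sell(price=100, qty=1): fills=#4x#5:1@103; bids=[#4:2@103] asks=[-]

Answer: bid=- ask=96
bid=- ask=-
bid=- ask=102
bid=- ask=99
bid=- ask=99
bid=103 ask=-
bid=103 ask=-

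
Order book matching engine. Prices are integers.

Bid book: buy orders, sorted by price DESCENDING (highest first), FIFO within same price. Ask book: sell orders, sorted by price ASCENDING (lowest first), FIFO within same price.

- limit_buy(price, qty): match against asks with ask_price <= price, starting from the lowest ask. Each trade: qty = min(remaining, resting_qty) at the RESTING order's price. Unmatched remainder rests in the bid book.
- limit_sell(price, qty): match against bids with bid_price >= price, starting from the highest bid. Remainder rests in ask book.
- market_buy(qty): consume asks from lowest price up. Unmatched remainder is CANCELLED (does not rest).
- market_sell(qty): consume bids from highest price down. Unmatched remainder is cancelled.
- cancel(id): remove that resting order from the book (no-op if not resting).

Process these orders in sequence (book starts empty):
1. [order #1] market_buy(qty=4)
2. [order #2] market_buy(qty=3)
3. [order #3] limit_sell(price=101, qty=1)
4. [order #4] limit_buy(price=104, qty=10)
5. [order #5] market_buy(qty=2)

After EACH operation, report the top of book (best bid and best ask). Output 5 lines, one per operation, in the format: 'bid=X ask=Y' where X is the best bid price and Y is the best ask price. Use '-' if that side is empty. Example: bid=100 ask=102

After op 1 [order #1] market_buy(qty=4): fills=none; bids=[-] asks=[-]
After op 2 [order #2] market_buy(qty=3): fills=none; bids=[-] asks=[-]
After op 3 [order #3] limit_sell(price=101, qty=1): fills=none; bids=[-] asks=[#3:1@101]
After op 4 [order #4] limit_buy(price=104, qty=10): fills=#4x#3:1@101; bids=[#4:9@104] asks=[-]
After op 5 [order #5] market_buy(qty=2): fills=none; bids=[#4:9@104] asks=[-]

Answer: bid=- ask=-
bid=- ask=-
bid=- ask=101
bid=104 ask=-
bid=104 ask=-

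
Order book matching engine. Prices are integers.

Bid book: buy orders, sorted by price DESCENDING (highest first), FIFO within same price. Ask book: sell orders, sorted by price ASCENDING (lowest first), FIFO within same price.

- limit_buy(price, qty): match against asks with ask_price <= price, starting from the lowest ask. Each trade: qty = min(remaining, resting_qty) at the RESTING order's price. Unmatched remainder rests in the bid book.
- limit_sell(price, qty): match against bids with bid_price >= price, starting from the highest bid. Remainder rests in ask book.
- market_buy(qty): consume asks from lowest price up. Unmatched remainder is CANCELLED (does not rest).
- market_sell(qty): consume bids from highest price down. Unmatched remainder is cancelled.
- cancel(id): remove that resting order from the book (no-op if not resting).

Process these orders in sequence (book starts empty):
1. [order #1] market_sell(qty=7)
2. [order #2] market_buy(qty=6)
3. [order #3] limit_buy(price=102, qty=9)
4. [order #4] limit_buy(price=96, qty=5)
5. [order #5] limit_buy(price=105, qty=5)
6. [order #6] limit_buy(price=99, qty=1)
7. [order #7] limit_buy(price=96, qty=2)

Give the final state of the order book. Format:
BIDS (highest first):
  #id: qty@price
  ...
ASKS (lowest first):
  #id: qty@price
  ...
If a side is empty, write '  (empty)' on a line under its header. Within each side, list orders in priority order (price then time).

After op 1 [order #1] market_sell(qty=7): fills=none; bids=[-] asks=[-]
After op 2 [order #2] market_buy(qty=6): fills=none; bids=[-] asks=[-]
After op 3 [order #3] limit_buy(price=102, qty=9): fills=none; bids=[#3:9@102] asks=[-]
After op 4 [order #4] limit_buy(price=96, qty=5): fills=none; bids=[#3:9@102 #4:5@96] asks=[-]
After op 5 [order #5] limit_buy(price=105, qty=5): fills=none; bids=[#5:5@105 #3:9@102 #4:5@96] asks=[-]
After op 6 [order #6] limit_buy(price=99, qty=1): fills=none; bids=[#5:5@105 #3:9@102 #6:1@99 #4:5@96] asks=[-]
After op 7 [order #7] limit_buy(price=96, qty=2): fills=none; bids=[#5:5@105 #3:9@102 #6:1@99 #4:5@96 #7:2@96] asks=[-]

Answer: BIDS (highest first):
  #5: 5@105
  #3: 9@102
  #6: 1@99
  #4: 5@96
  #7: 2@96
ASKS (lowest first):
  (empty)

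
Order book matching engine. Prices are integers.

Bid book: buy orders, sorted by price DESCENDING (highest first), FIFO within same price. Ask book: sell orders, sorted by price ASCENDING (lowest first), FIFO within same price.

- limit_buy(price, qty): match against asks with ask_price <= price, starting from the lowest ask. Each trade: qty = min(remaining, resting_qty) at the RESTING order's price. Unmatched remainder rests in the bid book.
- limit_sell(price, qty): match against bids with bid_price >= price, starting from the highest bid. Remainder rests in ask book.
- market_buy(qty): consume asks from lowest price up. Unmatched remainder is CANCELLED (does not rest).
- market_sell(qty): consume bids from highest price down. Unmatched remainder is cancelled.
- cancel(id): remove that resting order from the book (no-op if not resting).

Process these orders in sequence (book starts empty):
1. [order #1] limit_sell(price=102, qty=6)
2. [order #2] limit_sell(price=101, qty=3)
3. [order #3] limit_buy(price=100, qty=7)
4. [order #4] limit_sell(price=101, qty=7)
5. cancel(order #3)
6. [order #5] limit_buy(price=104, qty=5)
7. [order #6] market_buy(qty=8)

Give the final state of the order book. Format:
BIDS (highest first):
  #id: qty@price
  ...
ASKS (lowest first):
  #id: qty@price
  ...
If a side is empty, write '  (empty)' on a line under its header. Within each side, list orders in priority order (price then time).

After op 1 [order #1] limit_sell(price=102, qty=6): fills=none; bids=[-] asks=[#1:6@102]
After op 2 [order #2] limit_sell(price=101, qty=3): fills=none; bids=[-] asks=[#2:3@101 #1:6@102]
After op 3 [order #3] limit_buy(price=100, qty=7): fills=none; bids=[#3:7@100] asks=[#2:3@101 #1:6@102]
After op 4 [order #4] limit_sell(price=101, qty=7): fills=none; bids=[#3:7@100] asks=[#2:3@101 #4:7@101 #1:6@102]
After op 5 cancel(order #3): fills=none; bids=[-] asks=[#2:3@101 #4:7@101 #1:6@102]
After op 6 [order #5] limit_buy(price=104, qty=5): fills=#5x#2:3@101 #5x#4:2@101; bids=[-] asks=[#4:5@101 #1:6@102]
After op 7 [order #6] market_buy(qty=8): fills=#6x#4:5@101 #6x#1:3@102; bids=[-] asks=[#1:3@102]

Answer: BIDS (highest first):
  (empty)
ASKS (lowest first):
  #1: 3@102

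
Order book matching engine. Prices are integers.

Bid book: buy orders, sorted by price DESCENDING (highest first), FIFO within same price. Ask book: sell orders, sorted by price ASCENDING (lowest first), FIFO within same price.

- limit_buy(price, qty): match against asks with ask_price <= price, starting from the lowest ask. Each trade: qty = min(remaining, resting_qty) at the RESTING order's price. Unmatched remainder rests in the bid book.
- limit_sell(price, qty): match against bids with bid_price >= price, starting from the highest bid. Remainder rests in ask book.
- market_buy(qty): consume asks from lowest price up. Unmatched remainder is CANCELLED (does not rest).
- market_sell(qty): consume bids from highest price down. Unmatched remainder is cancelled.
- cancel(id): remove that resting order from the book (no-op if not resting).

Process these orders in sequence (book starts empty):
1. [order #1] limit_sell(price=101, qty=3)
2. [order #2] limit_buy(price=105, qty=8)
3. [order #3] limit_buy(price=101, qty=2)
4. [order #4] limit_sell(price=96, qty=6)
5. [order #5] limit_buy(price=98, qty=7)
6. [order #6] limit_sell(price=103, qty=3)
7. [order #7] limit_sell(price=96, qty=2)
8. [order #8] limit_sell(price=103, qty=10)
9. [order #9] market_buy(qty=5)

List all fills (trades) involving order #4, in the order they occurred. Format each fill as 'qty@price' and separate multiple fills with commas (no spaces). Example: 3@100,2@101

After op 1 [order #1] limit_sell(price=101, qty=3): fills=none; bids=[-] asks=[#1:3@101]
After op 2 [order #2] limit_buy(price=105, qty=8): fills=#2x#1:3@101; bids=[#2:5@105] asks=[-]
After op 3 [order #3] limit_buy(price=101, qty=2): fills=none; bids=[#2:5@105 #3:2@101] asks=[-]
After op 4 [order #4] limit_sell(price=96, qty=6): fills=#2x#4:5@105 #3x#4:1@101; bids=[#3:1@101] asks=[-]
After op 5 [order #5] limit_buy(price=98, qty=7): fills=none; bids=[#3:1@101 #5:7@98] asks=[-]
After op 6 [order #6] limit_sell(price=103, qty=3): fills=none; bids=[#3:1@101 #5:7@98] asks=[#6:3@103]
After op 7 [order #7] limit_sell(price=96, qty=2): fills=#3x#7:1@101 #5x#7:1@98; bids=[#5:6@98] asks=[#6:3@103]
After op 8 [order #8] limit_sell(price=103, qty=10): fills=none; bids=[#5:6@98] asks=[#6:3@103 #8:10@103]
After op 9 [order #9] market_buy(qty=5): fills=#9x#6:3@103 #9x#8:2@103; bids=[#5:6@98] asks=[#8:8@103]

Answer: 5@105,1@101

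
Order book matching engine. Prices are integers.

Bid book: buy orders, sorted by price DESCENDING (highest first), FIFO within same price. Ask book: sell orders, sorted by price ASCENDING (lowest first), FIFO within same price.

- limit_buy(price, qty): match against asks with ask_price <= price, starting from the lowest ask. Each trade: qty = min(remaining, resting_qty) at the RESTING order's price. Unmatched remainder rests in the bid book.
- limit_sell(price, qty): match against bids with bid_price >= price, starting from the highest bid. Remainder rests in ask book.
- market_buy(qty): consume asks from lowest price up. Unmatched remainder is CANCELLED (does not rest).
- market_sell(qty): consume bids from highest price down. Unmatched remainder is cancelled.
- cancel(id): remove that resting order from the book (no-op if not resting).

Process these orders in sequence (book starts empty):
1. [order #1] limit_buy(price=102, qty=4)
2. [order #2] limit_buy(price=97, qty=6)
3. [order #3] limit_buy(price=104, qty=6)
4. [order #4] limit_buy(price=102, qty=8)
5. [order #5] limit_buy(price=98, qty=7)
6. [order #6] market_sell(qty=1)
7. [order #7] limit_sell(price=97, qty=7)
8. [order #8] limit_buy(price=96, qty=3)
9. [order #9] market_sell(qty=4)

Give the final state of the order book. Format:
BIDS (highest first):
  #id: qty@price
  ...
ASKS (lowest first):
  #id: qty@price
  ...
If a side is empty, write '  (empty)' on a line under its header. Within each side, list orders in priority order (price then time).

After op 1 [order #1] limit_buy(price=102, qty=4): fills=none; bids=[#1:4@102] asks=[-]
After op 2 [order #2] limit_buy(price=97, qty=6): fills=none; bids=[#1:4@102 #2:6@97] asks=[-]
After op 3 [order #3] limit_buy(price=104, qty=6): fills=none; bids=[#3:6@104 #1:4@102 #2:6@97] asks=[-]
After op 4 [order #4] limit_buy(price=102, qty=8): fills=none; bids=[#3:6@104 #1:4@102 #4:8@102 #2:6@97] asks=[-]
After op 5 [order #5] limit_buy(price=98, qty=7): fills=none; bids=[#3:6@104 #1:4@102 #4:8@102 #5:7@98 #2:6@97] asks=[-]
After op 6 [order #6] market_sell(qty=1): fills=#3x#6:1@104; bids=[#3:5@104 #1:4@102 #4:8@102 #5:7@98 #2:6@97] asks=[-]
After op 7 [order #7] limit_sell(price=97, qty=7): fills=#3x#7:5@104 #1x#7:2@102; bids=[#1:2@102 #4:8@102 #5:7@98 #2:6@97] asks=[-]
After op 8 [order #8] limit_buy(price=96, qty=3): fills=none; bids=[#1:2@102 #4:8@102 #5:7@98 #2:6@97 #8:3@96] asks=[-]
After op 9 [order #9] market_sell(qty=4): fills=#1x#9:2@102 #4x#9:2@102; bids=[#4:6@102 #5:7@98 #2:6@97 #8:3@96] asks=[-]

Answer: BIDS (highest first):
  #4: 6@102
  #5: 7@98
  #2: 6@97
  #8: 3@96
ASKS (lowest first):
  (empty)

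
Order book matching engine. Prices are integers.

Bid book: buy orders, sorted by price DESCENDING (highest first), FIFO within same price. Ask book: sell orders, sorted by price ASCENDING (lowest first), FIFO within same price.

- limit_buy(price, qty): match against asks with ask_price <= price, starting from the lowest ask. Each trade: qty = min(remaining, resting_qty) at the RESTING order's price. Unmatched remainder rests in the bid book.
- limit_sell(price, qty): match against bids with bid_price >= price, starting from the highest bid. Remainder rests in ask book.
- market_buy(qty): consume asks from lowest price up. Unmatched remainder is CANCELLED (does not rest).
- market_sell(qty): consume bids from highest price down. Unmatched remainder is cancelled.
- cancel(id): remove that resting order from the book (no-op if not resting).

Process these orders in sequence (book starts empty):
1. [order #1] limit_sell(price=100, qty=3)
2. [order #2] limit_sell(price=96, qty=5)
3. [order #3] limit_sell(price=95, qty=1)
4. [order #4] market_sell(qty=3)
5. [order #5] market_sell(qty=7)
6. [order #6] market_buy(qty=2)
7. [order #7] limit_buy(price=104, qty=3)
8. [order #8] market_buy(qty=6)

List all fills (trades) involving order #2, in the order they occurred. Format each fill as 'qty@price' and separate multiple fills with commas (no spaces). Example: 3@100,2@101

Answer: 1@96,3@96,1@96

Derivation:
After op 1 [order #1] limit_sell(price=100, qty=3): fills=none; bids=[-] asks=[#1:3@100]
After op 2 [order #2] limit_sell(price=96, qty=5): fills=none; bids=[-] asks=[#2:5@96 #1:3@100]
After op 3 [order #3] limit_sell(price=95, qty=1): fills=none; bids=[-] asks=[#3:1@95 #2:5@96 #1:3@100]
After op 4 [order #4] market_sell(qty=3): fills=none; bids=[-] asks=[#3:1@95 #2:5@96 #1:3@100]
After op 5 [order #5] market_sell(qty=7): fills=none; bids=[-] asks=[#3:1@95 #2:5@96 #1:3@100]
After op 6 [order #6] market_buy(qty=2): fills=#6x#3:1@95 #6x#2:1@96; bids=[-] asks=[#2:4@96 #1:3@100]
After op 7 [order #7] limit_buy(price=104, qty=3): fills=#7x#2:3@96; bids=[-] asks=[#2:1@96 #1:3@100]
After op 8 [order #8] market_buy(qty=6): fills=#8x#2:1@96 #8x#1:3@100; bids=[-] asks=[-]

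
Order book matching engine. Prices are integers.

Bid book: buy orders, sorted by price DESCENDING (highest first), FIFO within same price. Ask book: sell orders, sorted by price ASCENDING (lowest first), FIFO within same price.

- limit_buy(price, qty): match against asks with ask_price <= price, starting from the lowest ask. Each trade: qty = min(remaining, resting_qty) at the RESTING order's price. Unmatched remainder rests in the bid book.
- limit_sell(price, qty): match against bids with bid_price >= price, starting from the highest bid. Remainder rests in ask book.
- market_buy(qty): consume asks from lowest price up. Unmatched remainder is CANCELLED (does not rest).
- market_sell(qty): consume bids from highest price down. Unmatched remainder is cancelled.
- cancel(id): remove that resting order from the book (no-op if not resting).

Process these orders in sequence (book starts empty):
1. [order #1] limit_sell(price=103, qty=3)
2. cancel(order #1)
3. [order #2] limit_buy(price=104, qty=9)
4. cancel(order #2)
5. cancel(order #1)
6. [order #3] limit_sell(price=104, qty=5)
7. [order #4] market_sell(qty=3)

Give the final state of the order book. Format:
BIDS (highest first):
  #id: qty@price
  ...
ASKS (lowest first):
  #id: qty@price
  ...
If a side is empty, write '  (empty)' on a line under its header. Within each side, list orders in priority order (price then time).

Answer: BIDS (highest first):
  (empty)
ASKS (lowest first):
  #3: 5@104

Derivation:
After op 1 [order #1] limit_sell(price=103, qty=3): fills=none; bids=[-] asks=[#1:3@103]
After op 2 cancel(order #1): fills=none; bids=[-] asks=[-]
After op 3 [order #2] limit_buy(price=104, qty=9): fills=none; bids=[#2:9@104] asks=[-]
After op 4 cancel(order #2): fills=none; bids=[-] asks=[-]
After op 5 cancel(order #1): fills=none; bids=[-] asks=[-]
After op 6 [order #3] limit_sell(price=104, qty=5): fills=none; bids=[-] asks=[#3:5@104]
After op 7 [order #4] market_sell(qty=3): fills=none; bids=[-] asks=[#3:5@104]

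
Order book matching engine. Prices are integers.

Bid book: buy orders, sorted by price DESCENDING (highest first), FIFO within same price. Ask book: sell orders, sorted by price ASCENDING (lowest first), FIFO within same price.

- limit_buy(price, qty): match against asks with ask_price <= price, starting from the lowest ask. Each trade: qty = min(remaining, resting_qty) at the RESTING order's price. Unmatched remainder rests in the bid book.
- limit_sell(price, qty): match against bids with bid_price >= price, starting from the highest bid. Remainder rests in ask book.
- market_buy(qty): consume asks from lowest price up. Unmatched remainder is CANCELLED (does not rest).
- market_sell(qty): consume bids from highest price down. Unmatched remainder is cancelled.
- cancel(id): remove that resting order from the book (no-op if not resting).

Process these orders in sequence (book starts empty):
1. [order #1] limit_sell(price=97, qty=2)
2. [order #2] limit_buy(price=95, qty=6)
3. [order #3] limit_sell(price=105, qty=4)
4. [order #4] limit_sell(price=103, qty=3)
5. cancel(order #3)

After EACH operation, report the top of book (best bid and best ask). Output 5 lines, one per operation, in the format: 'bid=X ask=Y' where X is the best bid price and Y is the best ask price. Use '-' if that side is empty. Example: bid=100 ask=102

After op 1 [order #1] limit_sell(price=97, qty=2): fills=none; bids=[-] asks=[#1:2@97]
After op 2 [order #2] limit_buy(price=95, qty=6): fills=none; bids=[#2:6@95] asks=[#1:2@97]
After op 3 [order #3] limit_sell(price=105, qty=4): fills=none; bids=[#2:6@95] asks=[#1:2@97 #3:4@105]
After op 4 [order #4] limit_sell(price=103, qty=3): fills=none; bids=[#2:6@95] asks=[#1:2@97 #4:3@103 #3:4@105]
After op 5 cancel(order #3): fills=none; bids=[#2:6@95] asks=[#1:2@97 #4:3@103]

Answer: bid=- ask=97
bid=95 ask=97
bid=95 ask=97
bid=95 ask=97
bid=95 ask=97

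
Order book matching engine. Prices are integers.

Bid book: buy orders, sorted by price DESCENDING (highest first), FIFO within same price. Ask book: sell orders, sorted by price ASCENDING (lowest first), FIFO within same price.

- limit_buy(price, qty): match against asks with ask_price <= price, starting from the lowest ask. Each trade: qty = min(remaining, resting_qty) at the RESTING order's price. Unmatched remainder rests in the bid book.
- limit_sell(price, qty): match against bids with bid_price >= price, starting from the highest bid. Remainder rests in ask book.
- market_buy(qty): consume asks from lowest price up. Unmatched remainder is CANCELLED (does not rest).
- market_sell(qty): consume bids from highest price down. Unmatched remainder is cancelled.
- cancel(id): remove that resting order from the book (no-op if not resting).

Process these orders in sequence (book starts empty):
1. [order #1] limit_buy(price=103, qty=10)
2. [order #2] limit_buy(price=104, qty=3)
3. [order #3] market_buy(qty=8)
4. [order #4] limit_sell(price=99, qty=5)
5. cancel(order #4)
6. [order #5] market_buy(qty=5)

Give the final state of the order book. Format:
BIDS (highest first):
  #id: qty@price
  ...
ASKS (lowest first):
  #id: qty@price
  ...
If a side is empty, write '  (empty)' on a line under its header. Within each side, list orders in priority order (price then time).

Answer: BIDS (highest first):
  #1: 8@103
ASKS (lowest first):
  (empty)

Derivation:
After op 1 [order #1] limit_buy(price=103, qty=10): fills=none; bids=[#1:10@103] asks=[-]
After op 2 [order #2] limit_buy(price=104, qty=3): fills=none; bids=[#2:3@104 #1:10@103] asks=[-]
After op 3 [order #3] market_buy(qty=8): fills=none; bids=[#2:3@104 #1:10@103] asks=[-]
After op 4 [order #4] limit_sell(price=99, qty=5): fills=#2x#4:3@104 #1x#4:2@103; bids=[#1:8@103] asks=[-]
After op 5 cancel(order #4): fills=none; bids=[#1:8@103] asks=[-]
After op 6 [order #5] market_buy(qty=5): fills=none; bids=[#1:8@103] asks=[-]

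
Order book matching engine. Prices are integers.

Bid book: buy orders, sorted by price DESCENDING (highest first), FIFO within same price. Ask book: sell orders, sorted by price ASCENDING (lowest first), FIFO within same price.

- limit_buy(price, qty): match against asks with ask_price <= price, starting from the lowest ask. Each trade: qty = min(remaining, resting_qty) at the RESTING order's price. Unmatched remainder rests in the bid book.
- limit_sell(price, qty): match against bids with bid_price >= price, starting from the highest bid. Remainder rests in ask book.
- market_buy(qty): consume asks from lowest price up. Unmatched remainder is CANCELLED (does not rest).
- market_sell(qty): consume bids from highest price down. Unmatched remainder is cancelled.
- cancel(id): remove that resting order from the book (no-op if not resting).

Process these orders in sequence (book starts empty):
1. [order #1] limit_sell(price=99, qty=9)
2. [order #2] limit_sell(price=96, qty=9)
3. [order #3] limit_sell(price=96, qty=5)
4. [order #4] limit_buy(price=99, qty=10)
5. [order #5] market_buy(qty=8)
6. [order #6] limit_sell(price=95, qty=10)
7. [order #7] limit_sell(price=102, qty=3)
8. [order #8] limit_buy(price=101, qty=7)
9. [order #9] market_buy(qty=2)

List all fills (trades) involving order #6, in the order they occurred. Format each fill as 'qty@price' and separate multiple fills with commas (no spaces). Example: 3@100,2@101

After op 1 [order #1] limit_sell(price=99, qty=9): fills=none; bids=[-] asks=[#1:9@99]
After op 2 [order #2] limit_sell(price=96, qty=9): fills=none; bids=[-] asks=[#2:9@96 #1:9@99]
After op 3 [order #3] limit_sell(price=96, qty=5): fills=none; bids=[-] asks=[#2:9@96 #3:5@96 #1:9@99]
After op 4 [order #4] limit_buy(price=99, qty=10): fills=#4x#2:9@96 #4x#3:1@96; bids=[-] asks=[#3:4@96 #1:9@99]
After op 5 [order #5] market_buy(qty=8): fills=#5x#3:4@96 #5x#1:4@99; bids=[-] asks=[#1:5@99]
After op 6 [order #6] limit_sell(price=95, qty=10): fills=none; bids=[-] asks=[#6:10@95 #1:5@99]
After op 7 [order #7] limit_sell(price=102, qty=3): fills=none; bids=[-] asks=[#6:10@95 #1:5@99 #7:3@102]
After op 8 [order #8] limit_buy(price=101, qty=7): fills=#8x#6:7@95; bids=[-] asks=[#6:3@95 #1:5@99 #7:3@102]
After op 9 [order #9] market_buy(qty=2): fills=#9x#6:2@95; bids=[-] asks=[#6:1@95 #1:5@99 #7:3@102]

Answer: 7@95,2@95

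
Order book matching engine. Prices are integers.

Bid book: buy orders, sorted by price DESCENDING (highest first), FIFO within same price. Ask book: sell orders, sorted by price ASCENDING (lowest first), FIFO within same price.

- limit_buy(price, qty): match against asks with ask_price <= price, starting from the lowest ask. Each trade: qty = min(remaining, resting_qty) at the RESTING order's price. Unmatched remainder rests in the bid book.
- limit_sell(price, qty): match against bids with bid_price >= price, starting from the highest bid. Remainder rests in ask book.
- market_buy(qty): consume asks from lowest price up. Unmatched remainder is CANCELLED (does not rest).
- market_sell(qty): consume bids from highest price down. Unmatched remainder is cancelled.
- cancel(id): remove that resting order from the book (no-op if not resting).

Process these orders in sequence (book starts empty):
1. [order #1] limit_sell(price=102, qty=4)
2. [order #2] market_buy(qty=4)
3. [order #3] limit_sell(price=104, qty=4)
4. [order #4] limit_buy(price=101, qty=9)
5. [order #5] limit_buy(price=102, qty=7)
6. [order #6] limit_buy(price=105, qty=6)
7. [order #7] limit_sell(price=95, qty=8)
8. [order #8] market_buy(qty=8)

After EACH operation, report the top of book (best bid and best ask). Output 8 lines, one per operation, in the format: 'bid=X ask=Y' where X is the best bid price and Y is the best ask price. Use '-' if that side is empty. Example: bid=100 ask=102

After op 1 [order #1] limit_sell(price=102, qty=4): fills=none; bids=[-] asks=[#1:4@102]
After op 2 [order #2] market_buy(qty=4): fills=#2x#1:4@102; bids=[-] asks=[-]
After op 3 [order #3] limit_sell(price=104, qty=4): fills=none; bids=[-] asks=[#3:4@104]
After op 4 [order #4] limit_buy(price=101, qty=9): fills=none; bids=[#4:9@101] asks=[#3:4@104]
After op 5 [order #5] limit_buy(price=102, qty=7): fills=none; bids=[#5:7@102 #4:9@101] asks=[#3:4@104]
After op 6 [order #6] limit_buy(price=105, qty=6): fills=#6x#3:4@104; bids=[#6:2@105 #5:7@102 #4:9@101] asks=[-]
After op 7 [order #7] limit_sell(price=95, qty=8): fills=#6x#7:2@105 #5x#7:6@102; bids=[#5:1@102 #4:9@101] asks=[-]
After op 8 [order #8] market_buy(qty=8): fills=none; bids=[#5:1@102 #4:9@101] asks=[-]

Answer: bid=- ask=102
bid=- ask=-
bid=- ask=104
bid=101 ask=104
bid=102 ask=104
bid=105 ask=-
bid=102 ask=-
bid=102 ask=-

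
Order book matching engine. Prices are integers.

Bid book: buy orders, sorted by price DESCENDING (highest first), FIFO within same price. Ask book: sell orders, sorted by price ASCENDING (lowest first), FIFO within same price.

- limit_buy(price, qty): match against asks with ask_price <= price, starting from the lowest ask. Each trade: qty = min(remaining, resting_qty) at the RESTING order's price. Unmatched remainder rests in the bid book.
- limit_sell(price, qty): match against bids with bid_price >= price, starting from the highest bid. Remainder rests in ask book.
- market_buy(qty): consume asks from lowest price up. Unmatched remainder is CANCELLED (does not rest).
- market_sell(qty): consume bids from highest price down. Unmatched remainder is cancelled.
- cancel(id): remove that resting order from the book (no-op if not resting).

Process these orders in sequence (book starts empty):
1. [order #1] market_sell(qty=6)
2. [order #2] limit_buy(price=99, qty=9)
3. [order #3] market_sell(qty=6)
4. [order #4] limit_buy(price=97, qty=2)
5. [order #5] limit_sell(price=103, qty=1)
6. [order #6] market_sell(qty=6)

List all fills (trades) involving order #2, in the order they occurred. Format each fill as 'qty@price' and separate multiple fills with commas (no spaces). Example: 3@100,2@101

Answer: 6@99,3@99

Derivation:
After op 1 [order #1] market_sell(qty=6): fills=none; bids=[-] asks=[-]
After op 2 [order #2] limit_buy(price=99, qty=9): fills=none; bids=[#2:9@99] asks=[-]
After op 3 [order #3] market_sell(qty=6): fills=#2x#3:6@99; bids=[#2:3@99] asks=[-]
After op 4 [order #4] limit_buy(price=97, qty=2): fills=none; bids=[#2:3@99 #4:2@97] asks=[-]
After op 5 [order #5] limit_sell(price=103, qty=1): fills=none; bids=[#2:3@99 #4:2@97] asks=[#5:1@103]
After op 6 [order #6] market_sell(qty=6): fills=#2x#6:3@99 #4x#6:2@97; bids=[-] asks=[#5:1@103]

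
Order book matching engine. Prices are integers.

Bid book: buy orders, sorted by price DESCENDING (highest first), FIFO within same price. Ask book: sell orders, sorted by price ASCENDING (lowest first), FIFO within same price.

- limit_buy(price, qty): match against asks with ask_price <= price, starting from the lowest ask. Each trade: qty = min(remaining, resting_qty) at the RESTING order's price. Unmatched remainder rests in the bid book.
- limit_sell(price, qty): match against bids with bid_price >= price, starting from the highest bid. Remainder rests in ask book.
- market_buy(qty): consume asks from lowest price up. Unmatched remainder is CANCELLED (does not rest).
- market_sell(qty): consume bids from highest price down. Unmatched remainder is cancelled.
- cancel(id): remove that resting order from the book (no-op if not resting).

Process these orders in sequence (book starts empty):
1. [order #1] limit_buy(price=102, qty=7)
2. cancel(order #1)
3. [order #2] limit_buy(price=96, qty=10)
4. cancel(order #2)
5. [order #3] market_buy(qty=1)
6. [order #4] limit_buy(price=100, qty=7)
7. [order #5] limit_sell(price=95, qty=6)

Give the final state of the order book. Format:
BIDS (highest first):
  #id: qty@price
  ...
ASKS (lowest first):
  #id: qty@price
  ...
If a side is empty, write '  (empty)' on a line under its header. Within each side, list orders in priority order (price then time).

Answer: BIDS (highest first):
  #4: 1@100
ASKS (lowest first):
  (empty)

Derivation:
After op 1 [order #1] limit_buy(price=102, qty=7): fills=none; bids=[#1:7@102] asks=[-]
After op 2 cancel(order #1): fills=none; bids=[-] asks=[-]
After op 3 [order #2] limit_buy(price=96, qty=10): fills=none; bids=[#2:10@96] asks=[-]
After op 4 cancel(order #2): fills=none; bids=[-] asks=[-]
After op 5 [order #3] market_buy(qty=1): fills=none; bids=[-] asks=[-]
After op 6 [order #4] limit_buy(price=100, qty=7): fills=none; bids=[#4:7@100] asks=[-]
After op 7 [order #5] limit_sell(price=95, qty=6): fills=#4x#5:6@100; bids=[#4:1@100] asks=[-]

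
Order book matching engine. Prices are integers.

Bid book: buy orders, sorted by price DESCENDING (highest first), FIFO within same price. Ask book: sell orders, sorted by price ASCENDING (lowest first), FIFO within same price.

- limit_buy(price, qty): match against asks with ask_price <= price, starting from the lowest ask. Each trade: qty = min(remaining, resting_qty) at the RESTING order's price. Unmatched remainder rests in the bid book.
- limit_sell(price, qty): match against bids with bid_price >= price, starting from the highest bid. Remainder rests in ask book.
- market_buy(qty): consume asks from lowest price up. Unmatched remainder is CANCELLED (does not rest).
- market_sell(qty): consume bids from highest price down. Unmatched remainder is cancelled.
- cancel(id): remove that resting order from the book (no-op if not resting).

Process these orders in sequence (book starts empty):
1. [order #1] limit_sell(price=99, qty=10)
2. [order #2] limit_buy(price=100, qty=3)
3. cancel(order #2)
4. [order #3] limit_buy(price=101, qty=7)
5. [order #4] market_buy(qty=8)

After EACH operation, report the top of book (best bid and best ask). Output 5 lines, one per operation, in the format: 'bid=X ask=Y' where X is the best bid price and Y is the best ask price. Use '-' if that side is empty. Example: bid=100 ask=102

Answer: bid=- ask=99
bid=- ask=99
bid=- ask=99
bid=- ask=-
bid=- ask=-

Derivation:
After op 1 [order #1] limit_sell(price=99, qty=10): fills=none; bids=[-] asks=[#1:10@99]
After op 2 [order #2] limit_buy(price=100, qty=3): fills=#2x#1:3@99; bids=[-] asks=[#1:7@99]
After op 3 cancel(order #2): fills=none; bids=[-] asks=[#1:7@99]
After op 4 [order #3] limit_buy(price=101, qty=7): fills=#3x#1:7@99; bids=[-] asks=[-]
After op 5 [order #4] market_buy(qty=8): fills=none; bids=[-] asks=[-]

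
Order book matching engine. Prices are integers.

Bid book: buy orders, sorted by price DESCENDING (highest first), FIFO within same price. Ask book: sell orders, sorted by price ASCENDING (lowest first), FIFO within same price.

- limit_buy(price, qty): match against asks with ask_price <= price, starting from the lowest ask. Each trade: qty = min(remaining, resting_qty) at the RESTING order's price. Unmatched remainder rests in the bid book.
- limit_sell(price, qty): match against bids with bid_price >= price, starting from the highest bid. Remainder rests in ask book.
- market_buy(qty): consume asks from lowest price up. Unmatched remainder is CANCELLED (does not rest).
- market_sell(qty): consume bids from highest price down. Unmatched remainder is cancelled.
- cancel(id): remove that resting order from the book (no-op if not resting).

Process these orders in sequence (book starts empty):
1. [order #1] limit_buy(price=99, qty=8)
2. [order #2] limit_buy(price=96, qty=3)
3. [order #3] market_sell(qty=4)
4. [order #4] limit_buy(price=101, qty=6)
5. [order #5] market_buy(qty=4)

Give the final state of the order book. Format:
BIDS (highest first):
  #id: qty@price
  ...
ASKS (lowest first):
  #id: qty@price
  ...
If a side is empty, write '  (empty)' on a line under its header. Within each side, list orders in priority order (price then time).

After op 1 [order #1] limit_buy(price=99, qty=8): fills=none; bids=[#1:8@99] asks=[-]
After op 2 [order #2] limit_buy(price=96, qty=3): fills=none; bids=[#1:8@99 #2:3@96] asks=[-]
After op 3 [order #3] market_sell(qty=4): fills=#1x#3:4@99; bids=[#1:4@99 #2:3@96] asks=[-]
After op 4 [order #4] limit_buy(price=101, qty=6): fills=none; bids=[#4:6@101 #1:4@99 #2:3@96] asks=[-]
After op 5 [order #5] market_buy(qty=4): fills=none; bids=[#4:6@101 #1:4@99 #2:3@96] asks=[-]

Answer: BIDS (highest first):
  #4: 6@101
  #1: 4@99
  #2: 3@96
ASKS (lowest first):
  (empty)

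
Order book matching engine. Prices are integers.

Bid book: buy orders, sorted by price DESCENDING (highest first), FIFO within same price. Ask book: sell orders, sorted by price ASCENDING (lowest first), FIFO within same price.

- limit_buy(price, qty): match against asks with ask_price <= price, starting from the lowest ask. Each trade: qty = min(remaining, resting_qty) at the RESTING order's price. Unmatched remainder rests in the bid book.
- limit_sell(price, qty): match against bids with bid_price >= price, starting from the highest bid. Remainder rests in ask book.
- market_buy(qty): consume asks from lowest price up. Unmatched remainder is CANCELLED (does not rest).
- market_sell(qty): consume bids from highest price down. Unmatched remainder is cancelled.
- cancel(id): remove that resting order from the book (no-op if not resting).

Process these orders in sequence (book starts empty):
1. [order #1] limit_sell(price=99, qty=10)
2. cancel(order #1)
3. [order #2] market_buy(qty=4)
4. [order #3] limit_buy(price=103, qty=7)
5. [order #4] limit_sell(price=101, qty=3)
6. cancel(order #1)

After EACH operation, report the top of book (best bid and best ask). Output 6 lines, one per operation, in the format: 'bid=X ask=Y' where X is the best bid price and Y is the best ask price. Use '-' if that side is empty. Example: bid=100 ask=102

After op 1 [order #1] limit_sell(price=99, qty=10): fills=none; bids=[-] asks=[#1:10@99]
After op 2 cancel(order #1): fills=none; bids=[-] asks=[-]
After op 3 [order #2] market_buy(qty=4): fills=none; bids=[-] asks=[-]
After op 4 [order #3] limit_buy(price=103, qty=7): fills=none; bids=[#3:7@103] asks=[-]
After op 5 [order #4] limit_sell(price=101, qty=3): fills=#3x#4:3@103; bids=[#3:4@103] asks=[-]
After op 6 cancel(order #1): fills=none; bids=[#3:4@103] asks=[-]

Answer: bid=- ask=99
bid=- ask=-
bid=- ask=-
bid=103 ask=-
bid=103 ask=-
bid=103 ask=-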